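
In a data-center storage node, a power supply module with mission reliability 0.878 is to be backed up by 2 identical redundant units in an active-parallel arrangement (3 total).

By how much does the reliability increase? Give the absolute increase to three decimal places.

R_before = 0.878
R_after = 1 − (1 − 0.878)^3 = 0.998
ΔR = 0.998 − 0.878 = 0.120

0.120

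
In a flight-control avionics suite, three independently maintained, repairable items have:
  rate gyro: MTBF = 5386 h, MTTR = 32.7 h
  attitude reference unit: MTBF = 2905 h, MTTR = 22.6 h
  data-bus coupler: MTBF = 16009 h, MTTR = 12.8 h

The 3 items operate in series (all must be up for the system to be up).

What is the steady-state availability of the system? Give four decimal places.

A(rate gyro) = MTBF/(MTBF+MTTR) = 5386/(5386+32.7) = 0.993965
A(attitude reference unit) = MTBF/(MTBF+MTTR) = 2905/(2905+22.6) = 0.992280
A(data-bus coupler) = MTBF/(MTBF+MTTR) = 16009/(16009+12.8) = 0.999201
Series availability: 0.993965 × 0.992280 × 0.999201 = 0.9855

0.9855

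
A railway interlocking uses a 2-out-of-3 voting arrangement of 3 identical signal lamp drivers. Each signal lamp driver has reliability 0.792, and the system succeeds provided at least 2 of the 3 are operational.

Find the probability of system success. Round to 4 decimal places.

R = Σ_{i=2}^{3} C(3,i) p^i (1−p)^{3−i} with p = 0.792
C(3,2)·0.792^2·0.208^1 = 0.391413
C(3,3)·0.792^3·0.208^0 = 0.496793
Sum = 0.8882

0.8882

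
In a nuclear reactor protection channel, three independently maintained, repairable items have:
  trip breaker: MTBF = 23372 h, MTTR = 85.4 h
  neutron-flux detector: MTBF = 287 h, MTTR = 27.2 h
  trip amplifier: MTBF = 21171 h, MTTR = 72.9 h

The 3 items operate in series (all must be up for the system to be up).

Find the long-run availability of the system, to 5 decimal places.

0.90698

A(trip breaker) = MTBF/(MTBF+MTTR) = 23372/(23372+85.4) = 0.996359
A(neutron-flux detector) = MTBF/(MTBF+MTTR) = 287/(287+27.2) = 0.913431
A(trip amplifier) = MTBF/(MTBF+MTTR) = 21171/(21171+72.9) = 0.996568
Series availability: 0.996359 × 0.913431 × 0.996568 = 0.90698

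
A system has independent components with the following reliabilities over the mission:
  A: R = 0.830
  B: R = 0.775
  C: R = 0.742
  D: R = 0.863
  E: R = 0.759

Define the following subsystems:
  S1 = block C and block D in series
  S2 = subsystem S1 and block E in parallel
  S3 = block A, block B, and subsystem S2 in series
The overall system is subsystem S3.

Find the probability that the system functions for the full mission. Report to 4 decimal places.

Series (C and D): 0.742000 × 0.863000 = 0.640346
Parallel ([0.640346] and E): 1 − (1 − 0.640346)(1 − 0.759000) = 0.913323
Series (A, B, and [0.913323]): 0.830000 × 0.775000 × 0.913323 = 0.5875

0.5875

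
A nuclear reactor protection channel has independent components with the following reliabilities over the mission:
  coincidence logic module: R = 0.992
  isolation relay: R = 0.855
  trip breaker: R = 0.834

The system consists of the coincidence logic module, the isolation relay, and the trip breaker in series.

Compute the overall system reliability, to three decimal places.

Series (coincidence logic module, isolation relay, and trip breaker): 0.99200 × 0.85500 × 0.83400 = 0.707

0.707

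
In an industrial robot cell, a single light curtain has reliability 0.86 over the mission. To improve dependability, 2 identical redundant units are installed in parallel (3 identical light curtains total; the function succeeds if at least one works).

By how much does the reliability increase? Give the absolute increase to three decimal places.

0.137

R_before = 0.86
R_after = 1 − (1 − 0.86)^3 = 0.997
ΔR = 0.997 − 0.86 = 0.137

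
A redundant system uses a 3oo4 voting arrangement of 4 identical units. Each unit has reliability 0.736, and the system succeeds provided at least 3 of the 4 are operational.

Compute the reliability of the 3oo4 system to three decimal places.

0.714

R = Σ_{i=3}^{4} C(4,i) p^i (1−p)^{4−i} with p = 0.736
C(4,3)·0.736^3·0.264^1 = 0.42101
C(4,4)·0.736^4·0.264^0 = 0.29343
Sum = 0.714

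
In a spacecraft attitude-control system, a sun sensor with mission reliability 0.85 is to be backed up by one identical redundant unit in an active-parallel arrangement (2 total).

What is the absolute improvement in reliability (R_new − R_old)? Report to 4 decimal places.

0.1275

R_before = 0.85
R_after = 1 − (1 − 0.85)^2 = 0.9775
ΔR = 0.9775 − 0.85 = 0.1275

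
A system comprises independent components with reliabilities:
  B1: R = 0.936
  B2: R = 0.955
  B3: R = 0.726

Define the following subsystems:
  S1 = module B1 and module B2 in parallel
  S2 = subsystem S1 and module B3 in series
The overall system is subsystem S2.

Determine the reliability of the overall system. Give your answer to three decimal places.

0.724

Parallel (B1 and B2): 1 − (1 − 0.93600)(1 − 0.95500) = 0.99712
Series ([0.99712] and B3): 0.99712 × 0.72600 = 0.724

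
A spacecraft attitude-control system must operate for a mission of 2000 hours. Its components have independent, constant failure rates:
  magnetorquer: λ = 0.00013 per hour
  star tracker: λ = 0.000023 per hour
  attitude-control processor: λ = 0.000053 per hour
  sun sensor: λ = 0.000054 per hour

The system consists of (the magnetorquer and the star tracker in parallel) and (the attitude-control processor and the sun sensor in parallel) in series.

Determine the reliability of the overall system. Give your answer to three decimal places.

R(magnetorquer) = exp(−0.00013 × 2000) = 0.77105
R(star tracker) = exp(−0.000023 × 2000) = 0.95504
R(attitude-control processor) = exp(−0.000053 × 2000) = 0.89942
R(sun sensor) = exp(−0.000054 × 2000) = 0.89763
Parallel (magnetorquer and star tracker): 1 − (1 − 0.77105)(1 − 0.95504) = 0.98971
Parallel (attitude-control processor and sun sensor): 1 − (1 − 0.89942)(1 − 0.89763) = 0.98970
Series ([0.98971] and [0.98970]): 0.98971 × 0.98970 = 0.980

0.980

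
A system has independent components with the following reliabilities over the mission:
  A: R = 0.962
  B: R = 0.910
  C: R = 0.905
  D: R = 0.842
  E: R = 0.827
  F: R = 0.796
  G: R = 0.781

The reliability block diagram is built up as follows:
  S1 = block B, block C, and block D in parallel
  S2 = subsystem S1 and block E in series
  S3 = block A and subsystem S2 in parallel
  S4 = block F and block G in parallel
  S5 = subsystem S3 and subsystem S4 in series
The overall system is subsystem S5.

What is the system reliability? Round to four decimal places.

0.9490

Parallel (B, C, and D): 1 − (1 − 0.910000)(1 − 0.905000)(1 − 0.842000) = 0.998649
Series ([0.998649] and E): 0.998649 × 0.827000 = 0.825883
Parallel (A and [0.825883]): 1 − (1 − 0.962000)(1 − 0.825883) = 0.993384
Parallel (F and G): 1 − (1 − 0.796000)(1 − 0.781000) = 0.955324
Series ([0.993384] and [0.955324]): 0.993384 × 0.955324 = 0.9490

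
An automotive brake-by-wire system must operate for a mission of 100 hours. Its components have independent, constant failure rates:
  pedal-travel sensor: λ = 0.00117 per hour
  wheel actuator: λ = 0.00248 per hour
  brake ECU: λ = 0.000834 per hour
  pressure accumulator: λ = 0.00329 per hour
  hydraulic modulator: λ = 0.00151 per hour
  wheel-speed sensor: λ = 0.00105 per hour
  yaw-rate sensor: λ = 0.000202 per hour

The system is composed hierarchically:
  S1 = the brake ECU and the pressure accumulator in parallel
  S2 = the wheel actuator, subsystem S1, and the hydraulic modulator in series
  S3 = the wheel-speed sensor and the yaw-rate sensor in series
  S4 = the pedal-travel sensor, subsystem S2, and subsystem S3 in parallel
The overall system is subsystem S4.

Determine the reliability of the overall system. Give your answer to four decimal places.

0.9955

R(pedal-travel sensor) = exp(−0.00117 × 100) = 0.889585
R(wheel actuator) = exp(−0.00248 × 100) = 0.780360
R(brake ECU) = exp(−0.000834 × 100) = 0.919983
R(pressure accumulator) = exp(−0.00329 × 100) = 0.719643
R(hydraulic modulator) = exp(−0.00151 × 100) = 0.859848
R(wheel-speed sensor) = exp(−0.00105 × 100) = 0.900325
R(yaw-rate sensor) = exp(−0.000202 × 100) = 0.980003
Parallel (brake ECU and pressure accumulator): 1 − (1 − 0.919983)(1 − 0.719643) = 0.977567
Series (wheel actuator, [0.977567], and hydraulic modulator): 0.780360 × 0.977567 × 0.859848 = 0.655939
Series (wheel-speed sensor and yaw-rate sensor): 0.900325 × 0.980003 = 0.882321
Parallel (pedal-travel sensor, [0.655939], and [0.882321]): 1 − (1 − 0.889585)(1 − 0.655939)(1 − 0.882321) = 0.9955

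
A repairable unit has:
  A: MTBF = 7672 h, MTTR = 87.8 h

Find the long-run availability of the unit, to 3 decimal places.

A(A) = MTBF/(MTBF+MTTR) = 7672/(7672+87.8) = 0.989

0.989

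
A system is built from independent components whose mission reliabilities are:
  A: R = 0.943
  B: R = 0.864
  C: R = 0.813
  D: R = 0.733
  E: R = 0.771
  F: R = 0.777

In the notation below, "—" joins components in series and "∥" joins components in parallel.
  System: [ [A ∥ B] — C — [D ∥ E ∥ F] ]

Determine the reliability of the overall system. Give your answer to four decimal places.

Parallel (A and B): 1 − (1 − 0.943000)(1 − 0.864000) = 0.992248
Parallel (D, E, and F): 1 − (1 − 0.733000)(1 − 0.771000)(1 − 0.777000) = 0.986365
Series ([0.992248], C, and [0.986365]): 0.992248 × 0.813000 × 0.986365 = 0.7957

0.7957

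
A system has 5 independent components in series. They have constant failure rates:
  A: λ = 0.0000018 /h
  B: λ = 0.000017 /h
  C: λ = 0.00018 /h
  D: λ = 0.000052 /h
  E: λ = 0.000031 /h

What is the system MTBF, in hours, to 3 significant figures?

Series of exponential components: λ_sys = Σ λ_i
λ_sys = 0.0000018 + 0.000017 + 0.00018 + 0.000052 + 0.000031 = 2.8180e-04 /h
MTBF = 1 / λ_sys = 3550 h

3550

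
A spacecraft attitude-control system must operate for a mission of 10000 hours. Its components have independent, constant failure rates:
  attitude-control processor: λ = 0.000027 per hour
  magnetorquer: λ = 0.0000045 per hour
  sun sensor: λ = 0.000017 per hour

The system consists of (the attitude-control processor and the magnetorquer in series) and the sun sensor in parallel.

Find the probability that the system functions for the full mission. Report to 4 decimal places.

0.9578

R(attitude-control processor) = exp(−0.000027 × 10000) = 0.763379
R(magnetorquer) = exp(−0.0000045 × 10000) = 0.955997
R(sun sensor) = exp(−0.000017 × 10000) = 0.843665
Series (attitude-control processor and magnetorquer): 0.763379 × 0.955997 = 0.729788
Parallel ([0.729788] and sun sensor): 1 − (1 − 0.729788)(1 − 0.843665) = 0.9578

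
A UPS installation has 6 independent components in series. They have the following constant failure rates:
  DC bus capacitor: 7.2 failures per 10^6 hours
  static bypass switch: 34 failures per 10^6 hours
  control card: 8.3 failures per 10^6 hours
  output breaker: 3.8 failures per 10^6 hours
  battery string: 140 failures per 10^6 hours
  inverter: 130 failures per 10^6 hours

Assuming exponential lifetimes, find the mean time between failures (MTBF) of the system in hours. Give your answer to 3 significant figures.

Series of exponential components: λ_sys = Σ λ_i
λ_sys = 0.0000072 + 0.000034 + 0.0000083 + 0.0000038 + 0.00014 + 0.00013 = 3.2330e-04 /h
MTBF = 1 / λ_sys = 3090 h

3090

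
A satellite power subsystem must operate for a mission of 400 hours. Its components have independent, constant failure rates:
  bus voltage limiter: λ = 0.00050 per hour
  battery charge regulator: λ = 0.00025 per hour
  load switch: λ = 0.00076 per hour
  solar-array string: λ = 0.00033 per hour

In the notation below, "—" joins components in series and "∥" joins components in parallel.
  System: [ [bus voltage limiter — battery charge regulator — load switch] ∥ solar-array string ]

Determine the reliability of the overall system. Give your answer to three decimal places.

R(bus voltage limiter) = exp(−0.00050 × 400) = 0.81873
R(battery charge regulator) = exp(−0.00025 × 400) = 0.90484
R(load switch) = exp(−0.00076 × 400) = 0.73786
R(solar-array string) = exp(−0.00033 × 400) = 0.87634
Series (bus voltage limiter, battery charge regulator, and load switch): 0.81873 × 0.90484 × 0.73786 = 0.54662
Parallel ([0.54662] and solar-array string): 1 − (1 − 0.54662)(1 − 0.87634) = 0.944

0.944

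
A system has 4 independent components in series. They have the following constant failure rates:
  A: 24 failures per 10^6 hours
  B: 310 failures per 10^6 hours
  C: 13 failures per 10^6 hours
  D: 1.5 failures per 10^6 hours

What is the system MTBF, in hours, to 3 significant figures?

Series of exponential components: λ_sys = Σ λ_i
λ_sys = 0.000024 + 0.00031 + 0.000013 + 0.0000015 = 3.4850e-04 /h
MTBF = 1 / λ_sys = 2870 h

2870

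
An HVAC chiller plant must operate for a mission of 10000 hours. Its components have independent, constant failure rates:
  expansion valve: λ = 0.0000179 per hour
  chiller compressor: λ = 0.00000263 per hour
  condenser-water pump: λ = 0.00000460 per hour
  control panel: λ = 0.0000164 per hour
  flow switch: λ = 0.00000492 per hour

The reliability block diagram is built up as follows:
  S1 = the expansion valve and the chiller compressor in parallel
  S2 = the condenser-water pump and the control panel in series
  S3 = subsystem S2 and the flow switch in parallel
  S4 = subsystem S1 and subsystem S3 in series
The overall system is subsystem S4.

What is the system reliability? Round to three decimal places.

0.987

R(expansion valve) = exp(−0.0000179 × 10000) = 0.83611
R(chiller compressor) = exp(−0.00000263 × 10000) = 0.97404
R(condenser-water pump) = exp(−0.00000460 × 10000) = 0.95504
R(control panel) = exp(−0.0000164 × 10000) = 0.84874
R(flow switch) = exp(−0.00000492 × 10000) = 0.95199
Parallel (expansion valve and chiller compressor): 1 − (1 − 0.83611)(1 − 0.97404) = 0.99575
Series (condenser-water pump and control panel): 0.95504 × 0.84874 = 0.81058
Parallel ([0.81058] and flow switch): 1 − (1 − 0.81058)(1 − 0.95199) = 0.99091
Series ([0.99575] and [0.99091]): 0.99575 × 0.99091 = 0.987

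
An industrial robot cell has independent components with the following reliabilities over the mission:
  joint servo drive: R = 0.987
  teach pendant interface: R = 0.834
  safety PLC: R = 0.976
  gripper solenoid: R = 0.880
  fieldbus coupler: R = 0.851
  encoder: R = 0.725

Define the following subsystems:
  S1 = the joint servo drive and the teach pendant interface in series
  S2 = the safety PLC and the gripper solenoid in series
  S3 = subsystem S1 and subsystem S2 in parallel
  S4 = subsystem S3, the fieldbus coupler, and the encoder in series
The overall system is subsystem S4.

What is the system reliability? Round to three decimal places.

Series (joint servo drive and teach pendant interface): 0.98700 × 0.83400 = 0.82316
Series (safety PLC and gripper solenoid): 0.97600 × 0.88000 = 0.85888
Parallel ([0.82316] and [0.85888]): 1 − (1 − 0.82316)(1 − 0.85888) = 0.97504
Series ([0.97504], fieldbus coupler, and encoder): 0.97504 × 0.85100 × 0.72500 = 0.602

0.602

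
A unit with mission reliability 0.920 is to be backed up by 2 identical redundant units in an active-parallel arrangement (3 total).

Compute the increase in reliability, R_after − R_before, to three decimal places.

0.079

R_before = 0.920
R_after = 1 − (1 − 0.920)^3 = 0.999
ΔR = 0.999 − 0.920 = 0.079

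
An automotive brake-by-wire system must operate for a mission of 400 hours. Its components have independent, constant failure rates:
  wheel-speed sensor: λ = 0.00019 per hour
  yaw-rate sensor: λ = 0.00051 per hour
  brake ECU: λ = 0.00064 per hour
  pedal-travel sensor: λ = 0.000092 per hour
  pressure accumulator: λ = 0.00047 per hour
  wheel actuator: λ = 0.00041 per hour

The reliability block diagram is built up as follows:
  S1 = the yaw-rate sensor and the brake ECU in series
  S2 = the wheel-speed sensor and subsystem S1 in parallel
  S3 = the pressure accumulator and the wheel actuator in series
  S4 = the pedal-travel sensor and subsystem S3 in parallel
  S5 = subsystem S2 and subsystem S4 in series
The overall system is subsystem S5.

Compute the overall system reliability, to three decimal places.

0.963

R(wheel-speed sensor) = exp(−0.00019 × 400) = 0.92682
R(yaw-rate sensor) = exp(−0.00051 × 400) = 0.81546
R(brake ECU) = exp(−0.00064 × 400) = 0.77414
R(pedal-travel sensor) = exp(−0.000092 × 400) = 0.96387
R(pressure accumulator) = exp(−0.00047 × 400) = 0.82861
R(wheel actuator) = exp(−0.00041 × 400) = 0.84874
Series (yaw-rate sensor and brake ECU): 0.81546 × 0.77414 = 0.63128
Parallel (wheel-speed sensor and [0.63128]): 1 − (1 − 0.92682)(1 − 0.63128) = 0.97302
Series (pressure accumulator and wheel actuator): 0.82861 × 0.84874 = 0.70327
Parallel (pedal-travel sensor and [0.70327]): 1 − (1 − 0.96387)(1 − 0.70327) = 0.98928
Series ([0.97302] and [0.98928]): 0.97302 × 0.98928 = 0.963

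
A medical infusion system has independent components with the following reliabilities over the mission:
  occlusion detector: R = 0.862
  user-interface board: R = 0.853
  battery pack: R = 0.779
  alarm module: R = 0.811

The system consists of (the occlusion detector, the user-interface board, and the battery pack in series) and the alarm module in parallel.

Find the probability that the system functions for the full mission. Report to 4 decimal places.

0.9193

Series (occlusion detector, user-interface board, and battery pack): 0.862000 × 0.853000 × 0.779000 = 0.572788
Parallel ([0.572788] and alarm module): 1 − (1 − 0.572788)(1 − 0.811000) = 0.9193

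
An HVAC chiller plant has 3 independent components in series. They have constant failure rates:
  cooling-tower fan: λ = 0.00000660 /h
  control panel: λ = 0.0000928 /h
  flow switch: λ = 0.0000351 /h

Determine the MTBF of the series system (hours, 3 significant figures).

7430

Series of exponential components: λ_sys = Σ λ_i
λ_sys = 0.00000660 + 0.0000928 + 0.0000351 = 1.3450e-04 /h
MTBF = 1 / λ_sys = 7430 h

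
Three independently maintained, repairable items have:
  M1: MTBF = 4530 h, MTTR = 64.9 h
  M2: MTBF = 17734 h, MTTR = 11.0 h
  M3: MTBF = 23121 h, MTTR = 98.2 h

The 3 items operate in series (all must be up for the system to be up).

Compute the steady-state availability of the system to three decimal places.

0.981

A(M1) = MTBF/(MTBF+MTTR) = 4530/(4530+64.9) = 0.985876
A(M2) = MTBF/(MTBF+MTTR) = 17734/(17734+11.0) = 0.999380
A(M3) = MTBF/(MTBF+MTTR) = 23121/(23121+98.2) = 0.995771
Series availability: 0.985876 × 0.999380 × 0.995771 = 0.981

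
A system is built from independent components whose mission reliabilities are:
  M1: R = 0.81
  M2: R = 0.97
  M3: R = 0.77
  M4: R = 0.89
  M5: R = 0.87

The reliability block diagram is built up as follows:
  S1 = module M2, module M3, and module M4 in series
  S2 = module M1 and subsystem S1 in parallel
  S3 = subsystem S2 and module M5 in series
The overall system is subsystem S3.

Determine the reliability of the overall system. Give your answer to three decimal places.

Series (M2, M3, and M4): 0.97000 × 0.77000 × 0.89000 = 0.66474
Parallel (M1 and [0.66474]): 1 − (1 − 0.81000)(1 − 0.66474) = 0.93630
Series ([0.93630] and M5): 0.93630 × 0.87000 = 0.815

0.815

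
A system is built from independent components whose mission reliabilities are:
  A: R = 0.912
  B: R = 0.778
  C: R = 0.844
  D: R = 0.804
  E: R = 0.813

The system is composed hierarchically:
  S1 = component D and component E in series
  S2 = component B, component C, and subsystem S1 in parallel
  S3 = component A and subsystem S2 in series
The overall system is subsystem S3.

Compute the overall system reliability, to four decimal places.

0.9011

Series (D and E): 0.804000 × 0.813000 = 0.653652
Parallel (B, C, and [0.653652]): 1 − (1 − 0.778000)(1 − 0.844000)(1 − 0.653652) = 0.988005
Series (A and [0.988005]): 0.912000 × 0.988005 = 0.9011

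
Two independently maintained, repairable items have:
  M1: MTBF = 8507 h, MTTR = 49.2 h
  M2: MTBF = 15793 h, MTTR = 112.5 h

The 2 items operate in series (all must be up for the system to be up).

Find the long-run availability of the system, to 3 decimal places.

0.987

A(M1) = MTBF/(MTBF+MTTR) = 8507/(8507+49.2) = 0.994250
A(M2) = MTBF/(MTBF+MTTR) = 15793/(15793+112.5) = 0.992927
Series availability: 0.994250 × 0.992927 = 0.987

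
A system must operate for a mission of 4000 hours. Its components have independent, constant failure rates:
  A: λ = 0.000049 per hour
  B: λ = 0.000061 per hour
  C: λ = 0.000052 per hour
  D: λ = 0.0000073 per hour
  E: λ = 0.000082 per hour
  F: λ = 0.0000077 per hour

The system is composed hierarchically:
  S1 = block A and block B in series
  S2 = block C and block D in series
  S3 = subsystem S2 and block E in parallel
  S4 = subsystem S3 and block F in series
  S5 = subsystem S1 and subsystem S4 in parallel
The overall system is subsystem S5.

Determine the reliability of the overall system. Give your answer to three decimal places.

0.969

R(A) = exp(−0.000049 × 4000) = 0.82201
R(B) = exp(−0.000061 × 4000) = 0.78349
R(C) = exp(−0.000052 × 4000) = 0.81221
R(D) = exp(−0.0000073 × 4000) = 0.97122
R(E) = exp(−0.000082 × 4000) = 0.72036
R(F) = exp(−0.0000077 × 4000) = 0.96967
Series (A and B): 0.82201 × 0.78349 = 0.64404
Series (C and D): 0.81221 × 0.97122 = 0.78883
Parallel ([0.78883] and E): 1 − (1 − 0.78883)(1 − 0.72036) = 0.94095
Series ([0.94095] and F): 0.94095 × 0.96967 = 0.91241
Parallel ([0.64404] and [0.91241]): 1 − (1 − 0.64404)(1 − 0.91241) = 0.969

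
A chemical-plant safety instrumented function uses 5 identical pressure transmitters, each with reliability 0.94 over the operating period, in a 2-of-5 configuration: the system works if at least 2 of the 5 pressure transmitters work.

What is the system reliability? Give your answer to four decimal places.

R = Σ_{i=2}^{5} C(5,i) p^i (1−p)^{5−i} with p = 0.94
C(5,2)·0.94^2·0.06^3 = 0.001909
C(5,3)·0.94^3·0.06^2 = 0.029901
C(5,4)·0.94^4·0.06^1 = 0.234225
C(5,5)·0.94^5·0.06^0 = 0.733904
Sum = 0.9999

0.9999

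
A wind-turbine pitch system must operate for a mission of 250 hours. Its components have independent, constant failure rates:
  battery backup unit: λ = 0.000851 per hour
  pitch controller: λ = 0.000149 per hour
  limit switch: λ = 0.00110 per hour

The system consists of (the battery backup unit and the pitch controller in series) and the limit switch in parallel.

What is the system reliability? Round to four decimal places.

R(battery backup unit) = exp(−0.000851 × 250) = 0.808358
R(pitch controller) = exp(−0.000149 × 250) = 0.963435
R(limit switch) = exp(−0.00110 × 250) = 0.759572
Series (battery backup unit and pitch controller): 0.808358 × 0.963435 = 0.778800
Parallel ([0.778800] and limit switch): 1 − (1 − 0.778800)(1 − 0.759572) = 0.9468

0.9468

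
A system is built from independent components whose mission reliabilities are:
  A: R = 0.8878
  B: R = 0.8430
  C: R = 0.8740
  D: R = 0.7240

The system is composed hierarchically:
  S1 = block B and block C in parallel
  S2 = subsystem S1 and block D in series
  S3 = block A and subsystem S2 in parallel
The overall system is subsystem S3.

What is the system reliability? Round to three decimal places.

0.967

Parallel (B and C): 1 − (1 − 0.84300)(1 − 0.87400) = 0.98022
Series ([0.98022] and D): 0.98022 × 0.72400 = 0.70968
Parallel (A and [0.70968]): 1 − (1 − 0.88780)(1 − 0.70968) = 0.967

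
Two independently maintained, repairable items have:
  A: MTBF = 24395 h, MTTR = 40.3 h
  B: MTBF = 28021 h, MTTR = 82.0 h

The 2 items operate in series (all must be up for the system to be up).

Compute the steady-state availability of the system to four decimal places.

A(A) = MTBF/(MTBF+MTTR) = 24395/(24395+40.3) = 0.998351
A(B) = MTBF/(MTBF+MTTR) = 28021/(28021+82.0) = 0.997082
Series availability: 0.998351 × 0.997082 = 0.9954

0.9954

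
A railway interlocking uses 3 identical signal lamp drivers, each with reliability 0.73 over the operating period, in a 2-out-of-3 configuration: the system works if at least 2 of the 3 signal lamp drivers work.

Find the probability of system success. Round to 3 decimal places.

0.821

R = Σ_{i=2}^{3} C(3,i) p^i (1−p)^{3−i} with p = 0.73
C(3,2)·0.73^2·0.27^1 = 0.43165
C(3,3)·0.73^3·0.27^0 = 0.38902
Sum = 0.821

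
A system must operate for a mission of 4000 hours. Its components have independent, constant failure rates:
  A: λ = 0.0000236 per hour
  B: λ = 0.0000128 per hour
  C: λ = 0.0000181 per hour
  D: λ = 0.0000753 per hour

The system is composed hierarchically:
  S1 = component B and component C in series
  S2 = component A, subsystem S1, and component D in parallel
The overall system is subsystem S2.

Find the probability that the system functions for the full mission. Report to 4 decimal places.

0.9973

R(A) = exp(−0.0000236 × 4000) = 0.909919
R(B) = exp(−0.0000128 × 4000) = 0.950089
R(C) = exp(−0.0000181 × 4000) = 0.930159
R(D) = exp(−0.0000753 × 4000) = 0.739930
Series (B and C): 0.950089 × 0.930159 = 0.883734
Parallel (A, [0.883734], and D): 1 − (1 − 0.909919)(1 − 0.883734)(1 − 0.739930) = 0.9973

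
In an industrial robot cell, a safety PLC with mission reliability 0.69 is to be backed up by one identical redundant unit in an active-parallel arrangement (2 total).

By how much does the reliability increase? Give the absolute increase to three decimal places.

R_before = 0.69
R_after = 1 − (1 − 0.69)^2 = 0.904
ΔR = 0.904 − 0.69 = 0.214

0.214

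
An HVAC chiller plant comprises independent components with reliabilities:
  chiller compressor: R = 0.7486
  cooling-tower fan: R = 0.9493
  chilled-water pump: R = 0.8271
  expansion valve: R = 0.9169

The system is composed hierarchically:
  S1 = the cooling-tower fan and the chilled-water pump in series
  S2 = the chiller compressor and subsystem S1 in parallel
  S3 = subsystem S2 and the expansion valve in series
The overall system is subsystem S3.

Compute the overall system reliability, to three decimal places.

Series (cooling-tower fan and chilled-water pump): 0.94930 × 0.82710 = 0.78517
Parallel (chiller compressor and [0.78517]): 1 − (1 − 0.74860)(1 − 0.78517) = 0.94599
Series ([0.94599] and expansion valve): 0.94599 × 0.91690 = 0.867

0.867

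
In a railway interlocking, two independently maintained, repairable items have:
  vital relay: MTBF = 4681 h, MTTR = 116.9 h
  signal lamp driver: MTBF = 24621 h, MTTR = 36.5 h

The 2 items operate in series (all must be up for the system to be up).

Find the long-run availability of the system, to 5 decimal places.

A(vital relay) = MTBF/(MTBF+MTTR) = 4681/(4681+116.9) = 0.975635
A(signal lamp driver) = MTBF/(MTBF+MTTR) = 24621/(24621+36.5) = 0.998520
Series availability: 0.975635 × 0.998520 = 0.97419

0.97419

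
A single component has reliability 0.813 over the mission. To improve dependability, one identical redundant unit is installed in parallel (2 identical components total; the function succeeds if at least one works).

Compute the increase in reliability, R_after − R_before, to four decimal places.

0.1520

R_before = 0.813
R_after = 1 − (1 − 0.813)^2 = 0.9650
ΔR = 0.9650 − 0.813 = 0.1520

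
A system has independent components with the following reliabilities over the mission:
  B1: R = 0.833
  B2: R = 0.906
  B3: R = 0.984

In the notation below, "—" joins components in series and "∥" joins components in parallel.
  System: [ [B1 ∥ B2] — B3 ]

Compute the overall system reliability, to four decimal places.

0.9686

Parallel (B1 and B2): 1 − (1 − 0.833000)(1 − 0.906000) = 0.984302
Series ([0.984302] and B3): 0.984302 × 0.984000 = 0.9686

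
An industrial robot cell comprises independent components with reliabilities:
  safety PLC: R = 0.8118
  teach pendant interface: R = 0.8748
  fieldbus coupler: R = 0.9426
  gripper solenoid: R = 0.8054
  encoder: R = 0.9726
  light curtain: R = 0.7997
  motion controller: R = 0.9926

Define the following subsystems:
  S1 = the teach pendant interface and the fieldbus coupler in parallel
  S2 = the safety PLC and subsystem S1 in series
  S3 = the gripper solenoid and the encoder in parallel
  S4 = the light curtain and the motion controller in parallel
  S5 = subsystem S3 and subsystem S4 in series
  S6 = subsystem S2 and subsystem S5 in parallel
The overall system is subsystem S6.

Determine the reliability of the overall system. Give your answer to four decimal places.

Parallel (teach pendant interface and fieldbus coupler): 1 − (1 − 0.874800)(1 − 0.942600) = 0.992814
Series (safety PLC and [0.992814]): 0.811800 × 0.992814 = 0.805966
Parallel (gripper solenoid and encoder): 1 − (1 − 0.805400)(1 − 0.972600) = 0.994668
Parallel (light curtain and motion controller): 1 − (1 − 0.799700)(1 − 0.992600) = 0.998518
Series ([0.994668] and [0.998518]): 0.994668 × 0.998518 = 0.993194
Parallel ([0.805966] and [0.993194]): 1 − (1 − 0.805966)(1 − 0.993194) = 0.9987

0.9987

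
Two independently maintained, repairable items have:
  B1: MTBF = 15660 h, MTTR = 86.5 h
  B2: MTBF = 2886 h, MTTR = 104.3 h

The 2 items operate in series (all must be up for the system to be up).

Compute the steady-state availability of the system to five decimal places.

A(B1) = MTBF/(MTBF+MTTR) = 15660/(15660+86.5) = 0.994507
A(B2) = MTBF/(MTBF+MTTR) = 2886/(2886+104.3) = 0.965121
Series availability: 0.994507 × 0.965121 = 0.95982

0.95982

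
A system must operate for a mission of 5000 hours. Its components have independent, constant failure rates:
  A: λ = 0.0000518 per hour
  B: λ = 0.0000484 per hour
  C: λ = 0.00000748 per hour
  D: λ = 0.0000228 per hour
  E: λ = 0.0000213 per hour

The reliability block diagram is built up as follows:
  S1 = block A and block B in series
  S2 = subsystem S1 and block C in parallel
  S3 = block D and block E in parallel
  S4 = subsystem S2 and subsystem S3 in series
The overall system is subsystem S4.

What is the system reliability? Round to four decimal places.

0.9748

R(A) = exp(−0.0000518 × 5000) = 0.771823
R(B) = exp(−0.0000484 × 5000) = 0.785056
R(C) = exp(−0.00000748 × 5000) = 0.963291
R(D) = exp(−0.0000228 × 5000) = 0.892258
R(E) = exp(−0.0000213 × 5000) = 0.898975
Series (A and B): 0.771823 × 0.785056 = 0.605924
Parallel ([0.605924] and C): 1 − (1 − 0.605924)(1 − 0.963291) = 0.985534
Parallel (D and E): 1 − (1 − 0.892258)(1 − 0.898975) = 0.989115
Series ([0.985534] and [0.989115]): 0.985534 × 0.989115 = 0.9748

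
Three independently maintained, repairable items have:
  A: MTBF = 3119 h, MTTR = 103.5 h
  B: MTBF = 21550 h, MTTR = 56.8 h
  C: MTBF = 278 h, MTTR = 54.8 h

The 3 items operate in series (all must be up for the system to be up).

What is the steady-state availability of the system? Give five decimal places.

A(A) = MTBF/(MTBF+MTTR) = 3119/(3119+103.5) = 0.967882
A(B) = MTBF/(MTBF+MTTR) = 21550/(21550+56.8) = 0.997371
A(C) = MTBF/(MTBF+MTTR) = 278/(278+54.8) = 0.835337
Series availability: 0.967882 × 0.997371 × 0.835337 = 0.80638

0.80638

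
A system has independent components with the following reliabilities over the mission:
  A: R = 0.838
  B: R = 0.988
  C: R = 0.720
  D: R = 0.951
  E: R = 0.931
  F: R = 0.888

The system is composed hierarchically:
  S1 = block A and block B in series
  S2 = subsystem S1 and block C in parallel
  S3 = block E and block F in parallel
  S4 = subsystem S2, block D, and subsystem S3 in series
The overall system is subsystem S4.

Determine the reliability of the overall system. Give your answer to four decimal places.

0.8982

Series (A and B): 0.838000 × 0.988000 = 0.827944
Parallel ([0.827944] and C): 1 − (1 − 0.827944)(1 − 0.720000) = 0.951824
Parallel (E and F): 1 − (1 − 0.931000)(1 − 0.888000) = 0.992272
Series ([0.951824], D, and [0.992272]): 0.951824 × 0.951000 × 0.992272 = 0.8982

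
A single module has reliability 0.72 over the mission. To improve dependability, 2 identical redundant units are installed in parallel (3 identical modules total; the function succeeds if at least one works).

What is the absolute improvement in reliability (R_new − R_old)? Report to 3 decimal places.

R_before = 0.72
R_after = 1 − (1 − 0.72)^3 = 0.978
ΔR = 0.978 − 0.72 = 0.258

0.258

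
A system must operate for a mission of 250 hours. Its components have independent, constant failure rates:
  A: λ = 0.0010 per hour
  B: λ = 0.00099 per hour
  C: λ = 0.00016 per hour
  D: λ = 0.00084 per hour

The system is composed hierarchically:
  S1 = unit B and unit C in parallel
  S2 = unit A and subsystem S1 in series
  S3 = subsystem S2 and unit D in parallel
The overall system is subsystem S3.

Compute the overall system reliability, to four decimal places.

R(A) = exp(−0.0010 × 250) = 0.778801
R(B) = exp(−0.00099 × 250) = 0.780750
R(C) = exp(−0.00016 × 250) = 0.960789
R(D) = exp(−0.00084 × 250) = 0.810584
Parallel (B and C): 1 − (1 − 0.780750)(1 − 0.960789) = 0.991403
Series (A and [0.991403]): 0.778801 × 0.991403 = 0.772106
Parallel ([0.772106] and D): 1 − (1 − 0.772106)(1 − 0.810584) = 0.9568

0.9568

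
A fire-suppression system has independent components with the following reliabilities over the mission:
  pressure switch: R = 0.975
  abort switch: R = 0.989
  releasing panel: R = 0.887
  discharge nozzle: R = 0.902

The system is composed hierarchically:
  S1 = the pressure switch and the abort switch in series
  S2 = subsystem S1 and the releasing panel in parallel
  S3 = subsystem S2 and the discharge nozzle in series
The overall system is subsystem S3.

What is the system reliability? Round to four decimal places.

Series (pressure switch and abort switch): 0.975000 × 0.989000 = 0.964275
Parallel ([0.964275] and releasing panel): 1 − (1 − 0.964275)(1 − 0.887000) = 0.995963
Series ([0.995963] and discharge nozzle): 0.995963 × 0.902000 = 0.8984

0.8984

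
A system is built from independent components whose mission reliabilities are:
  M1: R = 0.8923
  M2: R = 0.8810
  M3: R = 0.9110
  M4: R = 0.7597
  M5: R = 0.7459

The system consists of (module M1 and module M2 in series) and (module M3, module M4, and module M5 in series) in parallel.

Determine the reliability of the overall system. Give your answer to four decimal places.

0.8965

Series (M1 and M2): 0.892300 × 0.881000 = 0.786116
Series (M3, M4, and M5): 0.911000 × 0.759700 × 0.745900 = 0.516227
Parallel ([0.786116] and [0.516227]): 1 − (1 − 0.786116)(1 − 0.516227) = 0.8965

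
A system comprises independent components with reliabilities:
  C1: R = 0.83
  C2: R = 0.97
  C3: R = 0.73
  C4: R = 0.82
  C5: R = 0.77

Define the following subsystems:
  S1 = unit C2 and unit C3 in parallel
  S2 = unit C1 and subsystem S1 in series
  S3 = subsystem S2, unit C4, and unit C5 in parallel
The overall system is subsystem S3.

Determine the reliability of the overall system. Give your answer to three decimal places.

0.993

Parallel (C2 and C3): 1 − (1 − 0.97000)(1 − 0.73000) = 0.99190
Series (C1 and [0.99190]): 0.83000 × 0.99190 = 0.82328
Parallel ([0.82328], C4, and C5): 1 − (1 − 0.82328)(1 − 0.82000)(1 − 0.77000) = 0.993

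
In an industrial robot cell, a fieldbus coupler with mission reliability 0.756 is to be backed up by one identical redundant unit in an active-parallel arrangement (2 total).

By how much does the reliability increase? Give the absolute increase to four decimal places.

R_before = 0.756
R_after = 1 − (1 − 0.756)^2 = 0.9405
ΔR = 0.9405 − 0.756 = 0.1845

0.1845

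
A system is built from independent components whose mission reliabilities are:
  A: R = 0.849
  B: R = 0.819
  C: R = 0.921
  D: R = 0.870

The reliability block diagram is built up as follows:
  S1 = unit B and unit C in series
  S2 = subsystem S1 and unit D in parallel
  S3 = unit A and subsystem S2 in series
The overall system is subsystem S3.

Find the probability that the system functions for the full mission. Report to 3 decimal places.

0.822

Series (B and C): 0.81900 × 0.92100 = 0.75430
Parallel ([0.75430] and D): 1 − (1 − 0.75430)(1 − 0.87000) = 0.96806
Series (A and [0.96806]): 0.84900 × 0.96806 = 0.822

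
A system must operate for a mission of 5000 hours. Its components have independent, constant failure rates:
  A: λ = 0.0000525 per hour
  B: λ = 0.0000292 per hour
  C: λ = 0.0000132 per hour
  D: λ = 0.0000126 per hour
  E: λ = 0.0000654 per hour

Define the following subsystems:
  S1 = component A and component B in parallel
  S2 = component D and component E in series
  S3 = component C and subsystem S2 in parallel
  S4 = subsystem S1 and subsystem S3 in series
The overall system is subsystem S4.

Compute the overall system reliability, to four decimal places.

0.9487

R(A) = exp(−0.0000525 × 5000) = 0.769126
R(B) = exp(−0.0000292 × 5000) = 0.864158
R(C) = exp(−0.0000132 × 5000) = 0.936131
R(D) = exp(−0.0000126 × 5000) = 0.938943
R(E) = exp(−0.0000654 × 5000) = 0.721084
Parallel (A and B): 1 − (1 − 0.769126)(1 − 0.864158) = 0.968638
Series (D and E): 0.938943 × 0.721084 = 0.677057
Parallel (C and [0.677057]): 1 − (1 − 0.936131)(1 − 0.677057) = 0.979374
Series ([0.968638] and [0.979374]): 0.968638 × 0.979374 = 0.9487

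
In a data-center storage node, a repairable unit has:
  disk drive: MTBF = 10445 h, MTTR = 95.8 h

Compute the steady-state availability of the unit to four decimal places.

A(disk drive) = MTBF/(MTBF+MTTR) = 10445/(10445+95.8) = 0.9909

0.9909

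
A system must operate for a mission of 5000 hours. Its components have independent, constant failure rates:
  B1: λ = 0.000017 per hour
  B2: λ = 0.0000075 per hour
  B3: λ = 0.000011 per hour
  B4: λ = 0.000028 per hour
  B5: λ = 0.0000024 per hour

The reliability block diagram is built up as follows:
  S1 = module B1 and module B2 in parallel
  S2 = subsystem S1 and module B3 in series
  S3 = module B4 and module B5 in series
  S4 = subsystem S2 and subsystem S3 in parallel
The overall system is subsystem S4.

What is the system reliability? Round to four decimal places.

R(B1) = exp(−0.000017 × 5000) = 0.918512
R(B2) = exp(−0.0000075 × 5000) = 0.963194
R(B3) = exp(−0.000011 × 5000) = 0.946485
R(B4) = exp(−0.000028 × 5000) = 0.869358
R(B5) = exp(−0.0000024 × 5000) = 0.988072
Parallel (B1 and B2): 1 − (1 − 0.918512)(1 − 0.963194) = 0.997001
Series ([0.997001] and B3): 0.997001 × 0.946485 = 0.943646
Series (B4 and B5): 0.869358 × 0.988072 = 0.858988
Parallel ([0.943646] and [0.858988]): 1 − (1 − 0.943646)(1 − 0.858988) = 0.9921

0.9921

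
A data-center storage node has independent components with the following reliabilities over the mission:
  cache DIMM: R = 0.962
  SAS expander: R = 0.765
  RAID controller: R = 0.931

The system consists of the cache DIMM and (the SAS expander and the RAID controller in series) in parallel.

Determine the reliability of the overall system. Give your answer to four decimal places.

0.9891

Series (SAS expander and RAID controller): 0.765000 × 0.931000 = 0.712215
Parallel (cache DIMM and [0.712215]): 1 − (1 − 0.962000)(1 − 0.712215) = 0.9891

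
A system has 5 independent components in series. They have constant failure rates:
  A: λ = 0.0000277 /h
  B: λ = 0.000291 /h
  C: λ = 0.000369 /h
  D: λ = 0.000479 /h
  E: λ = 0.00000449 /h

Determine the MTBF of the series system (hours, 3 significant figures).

854

Series of exponential components: λ_sys = Σ λ_i
λ_sys = 0.0000277 + 0.000291 + 0.000369 + 0.000479 + 0.00000449 = 1.1712e-03 /h
MTBF = 1 / λ_sys = 854 h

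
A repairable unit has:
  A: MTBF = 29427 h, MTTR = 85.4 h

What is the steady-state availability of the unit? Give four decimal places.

0.9971

A(A) = MTBF/(MTBF+MTTR) = 29427/(29427+85.4) = 0.9971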